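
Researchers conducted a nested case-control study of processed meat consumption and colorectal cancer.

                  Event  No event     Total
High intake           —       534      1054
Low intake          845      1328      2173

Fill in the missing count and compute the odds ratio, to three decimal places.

1.530

The missing cell is in the exposed row: 1054 − 534 = 520.
So a = 520, b = 534, c = 845, d = 1328.
OR = (a·d)/(b·c) = (520 × 1328) / (534 × 845) = 690560 / 451230 = 1.53039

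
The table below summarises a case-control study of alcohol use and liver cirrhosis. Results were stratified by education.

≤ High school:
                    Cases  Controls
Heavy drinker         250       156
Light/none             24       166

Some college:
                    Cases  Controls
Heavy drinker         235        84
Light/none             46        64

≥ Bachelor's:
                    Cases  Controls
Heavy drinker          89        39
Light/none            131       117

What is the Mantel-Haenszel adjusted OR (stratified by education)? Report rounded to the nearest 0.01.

OR_MH = Σ(aᵢdᵢ/nᵢ) / Σ(bᵢcᵢ/nᵢ), where nᵢ is the stratum total.
Stratum 1 (≤ High school): n = 596; a·d/n = 250·166/596 = 69.6309; b·c/n = 156·24/596 = 6.2819
Stratum 2 (Some college): n = 429; a·d/n = 235·64/429 = 35.0583; b·c/n = 84·46/429 = 9.0070
Stratum 3 (≥ Bachelor's): n = 376; a·d/n = 89·117/376 = 27.6941; b·c/n = 39·131/376 = 13.5878
OR_MH = (69.6309 + 35.0583 + 27.6941) / (6.2819 + 9.0070 + 13.5878) = 132.3833 / 28.8766 = 4.58444

4.58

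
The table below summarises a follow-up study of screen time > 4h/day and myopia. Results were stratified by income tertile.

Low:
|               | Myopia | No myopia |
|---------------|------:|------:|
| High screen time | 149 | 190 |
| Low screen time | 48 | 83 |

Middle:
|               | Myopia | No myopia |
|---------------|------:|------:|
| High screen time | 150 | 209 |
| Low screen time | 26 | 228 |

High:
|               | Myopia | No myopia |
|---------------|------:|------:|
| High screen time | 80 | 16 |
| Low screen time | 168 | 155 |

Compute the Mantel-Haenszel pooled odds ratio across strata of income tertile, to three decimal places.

3.220

OR_MH = Σ(aᵢdᵢ/nᵢ) / Σ(bᵢcᵢ/nᵢ), where nᵢ is the stratum total.
Stratum 1 (Low): n = 470; a·d/n = 149·83/470 = 26.3128; b·c/n = 190·48/470 = 19.4043
Stratum 2 (Middle): n = 613; a·d/n = 150·228/613 = 55.7912; b·c/n = 209·26/613 = 8.8646
Stratum 3 (High): n = 419; a·d/n = 80·155/419 = 29.5943; b·c/n = 16·168/419 = 6.4153
OR_MH = (26.3128 + 55.7912 + 29.5943) / (19.4043 + 8.8646 + 6.4153) = 111.6982 / 34.6841 = 3.22044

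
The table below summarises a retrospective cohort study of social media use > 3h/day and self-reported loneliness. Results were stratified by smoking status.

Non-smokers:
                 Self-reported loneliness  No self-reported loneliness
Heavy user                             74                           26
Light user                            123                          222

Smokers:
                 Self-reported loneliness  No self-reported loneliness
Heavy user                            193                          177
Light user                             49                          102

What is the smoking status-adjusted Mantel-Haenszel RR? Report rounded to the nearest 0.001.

1.815

RR_MH = Σ(aᵢ·n₀ᵢ/nᵢ) / Σ(cᵢ·n₁ᵢ/nᵢ), with n₁ᵢ = aᵢ+bᵢ (exposed), n₀ᵢ = cᵢ+dᵢ (unexposed), nᵢ = n₁ᵢ+n₀ᵢ.
Stratum 1 (Non-smokers): n₁ = 100, n₀ = 345, n = 445; a·n₀/n = 74·345/445 = 57.3708; c·n₁/n = 123·100/445 = 27.6404
Stratum 2 (Smokers): n₁ = 370, n₀ = 151, n = 521; a·n₀/n = 193·151/521 = 55.9367; c·n₁/n = 49·370/521 = 34.7985
RR_MH = (57.3708 + 55.9367) / (27.6404 + 34.7985) = 113.3074 / 62.4389 = 1.81469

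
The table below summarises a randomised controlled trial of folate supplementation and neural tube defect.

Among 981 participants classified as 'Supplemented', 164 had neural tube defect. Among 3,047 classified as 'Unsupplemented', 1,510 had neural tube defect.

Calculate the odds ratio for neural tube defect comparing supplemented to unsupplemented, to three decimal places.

0.204

From the description: a = 164, b = 817, c = 1510, d = 1537.
OR = (a·d)/(b·c) = (164 × 1537) / (817 × 1510) = 252068 / 1233670 = 0.20432
Exposure is associated with lower odds of neural tube defect (OR = 0.20 < 1).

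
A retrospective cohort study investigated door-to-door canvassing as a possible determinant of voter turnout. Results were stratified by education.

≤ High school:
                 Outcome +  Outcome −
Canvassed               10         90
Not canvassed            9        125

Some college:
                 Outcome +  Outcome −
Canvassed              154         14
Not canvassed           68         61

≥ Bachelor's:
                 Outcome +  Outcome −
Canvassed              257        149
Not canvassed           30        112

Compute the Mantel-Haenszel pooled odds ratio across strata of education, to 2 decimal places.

OR_MH = Σ(aᵢdᵢ/nᵢ) / Σ(bᵢcᵢ/nᵢ), where nᵢ is the stratum total.
Stratum 1 (≤ High school): n = 234; a·d/n = 10·125/234 = 5.3419; b·c/n = 90·9/234 = 3.4615
Stratum 2 (Some college): n = 297; a·d/n = 154·61/297 = 31.6296; b·c/n = 14·68/297 = 3.2054
Stratum 3 (≥ Bachelor's): n = 548; a·d/n = 257·112/548 = 52.5255; b·c/n = 149·30/548 = 8.1569
OR_MH = (5.3419 + 31.6296 + 52.5255) / (3.4615 + 3.2054 + 8.1569) = 89.4971 / 14.8239 = 6.03737

6.04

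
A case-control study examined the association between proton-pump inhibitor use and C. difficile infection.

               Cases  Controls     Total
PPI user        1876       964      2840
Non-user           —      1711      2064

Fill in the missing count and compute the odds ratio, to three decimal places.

9.433

The missing cell is in the unexposed row: 2064 − 1711 = 353.
So a = 1876, b = 964, c = 353, d = 1711.
OR = (a·d)/(b·c) = (1876 × 1711) / (964 × 353) = 3209836 / 340292 = 9.43259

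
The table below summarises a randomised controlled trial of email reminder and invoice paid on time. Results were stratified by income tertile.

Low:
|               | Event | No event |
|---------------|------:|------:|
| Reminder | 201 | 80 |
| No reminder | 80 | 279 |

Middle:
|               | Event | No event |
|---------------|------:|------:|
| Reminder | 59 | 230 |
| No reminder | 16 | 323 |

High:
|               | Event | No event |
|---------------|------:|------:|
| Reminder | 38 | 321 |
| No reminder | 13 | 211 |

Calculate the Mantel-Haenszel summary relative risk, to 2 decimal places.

RR_MH = Σ(aᵢ·n₀ᵢ/nᵢ) / Σ(cᵢ·n₁ᵢ/nᵢ), with n₁ᵢ = aᵢ+bᵢ (exposed), n₀ᵢ = cᵢ+dᵢ (unexposed), nᵢ = n₁ᵢ+n₀ᵢ.
Stratum 1 (Low): n₁ = 281, n₀ = 359, n = 640; a·n₀/n = 201·359/640 = 112.7484; c·n₁/n = 80·281/640 = 35.1250
Stratum 2 (Middle): n₁ = 289, n₀ = 339, n = 628; a·n₀/n = 59·339/628 = 31.8487; c·n₁/n = 16·289/628 = 7.3631
Stratum 3 (High): n₁ = 359, n₀ = 224, n = 583; a·n₀/n = 38·224/583 = 14.6003; c·n₁/n = 13·359/583 = 8.0051
RR_MH = (112.7484 + 31.8487 + 14.6003) / (35.1250 + 7.3631 + 8.0051) = 159.1975 / 50.4932 = 3.15285

3.15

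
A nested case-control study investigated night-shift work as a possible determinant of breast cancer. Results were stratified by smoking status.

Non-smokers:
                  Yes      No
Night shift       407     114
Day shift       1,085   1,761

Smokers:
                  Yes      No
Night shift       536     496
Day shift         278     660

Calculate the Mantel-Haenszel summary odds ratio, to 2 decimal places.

3.68

OR_MH = Σ(aᵢdᵢ/nᵢ) / Σ(bᵢcᵢ/nᵢ), where nᵢ is the stratum total.
Stratum 1 (Non-smokers): n = 3367; a·d/n = 407·1761/3367 = 212.8681; b·c/n = 114·1085/3367 = 36.7360
Stratum 2 (Smokers): n = 1970; a·d/n = 536·660/1970 = 179.5736; b·c/n = 496·278/1970 = 69.9939
OR_MH = (212.8681 + 179.5736) / (36.7360 + 69.9939) = 392.4417 / 106.7299 = 3.67696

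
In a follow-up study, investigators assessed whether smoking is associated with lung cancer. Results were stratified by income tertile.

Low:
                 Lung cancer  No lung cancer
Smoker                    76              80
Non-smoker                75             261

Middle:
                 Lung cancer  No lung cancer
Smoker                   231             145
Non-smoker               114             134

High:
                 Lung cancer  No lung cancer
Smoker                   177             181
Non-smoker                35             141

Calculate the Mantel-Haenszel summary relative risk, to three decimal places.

RR_MH = Σ(aᵢ·n₀ᵢ/nᵢ) / Σ(cᵢ·n₁ᵢ/nᵢ), with n₁ᵢ = aᵢ+bᵢ (exposed), n₀ᵢ = cᵢ+dᵢ (unexposed), nᵢ = n₁ᵢ+n₀ᵢ.
Stratum 1 (Low): n₁ = 156, n₀ = 336, n = 492; a·n₀/n = 76·336/492 = 51.9024; c·n₁/n = 75·156/492 = 23.7805
Stratum 2 (Middle): n₁ = 376, n₀ = 248, n = 624; a·n₀/n = 231·248/624 = 91.8077; c·n₁/n = 114·376/624 = 68.6923
Stratum 3 (High): n₁ = 358, n₀ = 176, n = 534; a·n₀/n = 177·176/534 = 58.3371; c·n₁/n = 35·358/534 = 23.4644
RR_MH = (51.9024 + 91.8077 + 58.3371) / (23.7805 + 68.6923 + 23.4644) = 202.0472 / 115.9372 = 1.74273

1.743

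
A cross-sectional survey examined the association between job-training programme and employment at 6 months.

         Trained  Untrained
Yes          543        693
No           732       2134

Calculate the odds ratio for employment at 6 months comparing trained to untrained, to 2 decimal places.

Reading the table with exposure as columns: a = 543 (Trained, case), b = 732 (Trained, non-case), c = 693 (Untrained, case), d = 2134.
OR = (a·d)/(b·c) = (543 × 2134) / (732 × 693) = 1158762 / 507276 = 2.28428
The odds of employment at 6 months are about 2.28 times as high in the trained group.

2.28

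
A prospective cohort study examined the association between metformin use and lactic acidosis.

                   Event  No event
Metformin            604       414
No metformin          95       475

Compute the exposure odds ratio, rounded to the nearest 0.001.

7.295

Cells: a = 604, b = 414, c = 95, d = 475.
OR = (a·d)/(b·c) = (604 × 475) / (414 × 95) = 286900 / 39330 = 7.29469
The odds of lactic acidosis are about 7.29 times as high in the metformin group.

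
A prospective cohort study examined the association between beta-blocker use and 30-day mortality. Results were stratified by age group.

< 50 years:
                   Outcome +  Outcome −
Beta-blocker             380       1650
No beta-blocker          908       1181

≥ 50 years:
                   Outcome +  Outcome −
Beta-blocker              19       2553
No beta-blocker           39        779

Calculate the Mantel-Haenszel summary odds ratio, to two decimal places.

0.29

OR_MH = Σ(aᵢdᵢ/nᵢ) / Σ(bᵢcᵢ/nᵢ), where nᵢ is the stratum total.
Stratum 1 (< 50 years): n = 4119; a·d/n = 380·1181/4119 = 108.9536; b·c/n = 1650·908/4119 = 363.7291
Stratum 2 (≥ 50 years): n = 3390; a·d/n = 19·779/3390 = 4.3661; b·c/n = 2553·39/3390 = 29.3708
OR_MH = (108.9536 + 4.3661) / (363.7291 + 29.3708) = 113.3197 / 393.0999 = 0.28827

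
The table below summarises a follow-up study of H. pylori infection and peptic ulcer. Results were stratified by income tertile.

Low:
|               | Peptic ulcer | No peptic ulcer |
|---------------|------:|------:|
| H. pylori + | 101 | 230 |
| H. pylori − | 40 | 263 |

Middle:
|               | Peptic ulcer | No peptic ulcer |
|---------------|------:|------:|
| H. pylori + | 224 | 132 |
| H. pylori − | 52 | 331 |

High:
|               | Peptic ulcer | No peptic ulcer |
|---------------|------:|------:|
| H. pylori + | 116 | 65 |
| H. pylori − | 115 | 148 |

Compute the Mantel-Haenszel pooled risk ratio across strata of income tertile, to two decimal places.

RR_MH = Σ(aᵢ·n₀ᵢ/nᵢ) / Σ(cᵢ·n₁ᵢ/nᵢ), with n₁ᵢ = aᵢ+bᵢ (exposed), n₀ᵢ = cᵢ+dᵢ (unexposed), nᵢ = n₁ᵢ+n₀ᵢ.
Stratum 1 (Low): n₁ = 331, n₀ = 303, n = 634; a·n₀/n = 101·303/634 = 48.2697; c·n₁/n = 40·331/634 = 20.8833
Stratum 2 (Middle): n₁ = 356, n₀ = 383, n = 739; a·n₀/n = 224·383/739 = 116.0920; c·n₁/n = 52·356/739 = 25.0501
Stratum 3 (High): n₁ = 181, n₀ = 263, n = 444; a·n₀/n = 116·263/444 = 68.7117; c·n₁/n = 115·181/444 = 46.8806
RR_MH = (48.2697 + 116.0920 + 68.7117) / (20.8833 + 25.0501 + 46.8806) = 233.0734 / 92.8140 = 2.51119

2.51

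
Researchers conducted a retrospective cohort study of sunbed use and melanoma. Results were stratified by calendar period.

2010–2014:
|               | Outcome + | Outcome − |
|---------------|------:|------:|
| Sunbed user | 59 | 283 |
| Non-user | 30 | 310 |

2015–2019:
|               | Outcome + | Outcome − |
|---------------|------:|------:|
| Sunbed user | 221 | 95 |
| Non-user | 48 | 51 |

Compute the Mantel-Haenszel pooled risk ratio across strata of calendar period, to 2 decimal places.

RR_MH = Σ(aᵢ·n₀ᵢ/nᵢ) / Σ(cᵢ·n₁ᵢ/nᵢ), with n₁ᵢ = aᵢ+bᵢ (exposed), n₀ᵢ = cᵢ+dᵢ (unexposed), nᵢ = n₁ᵢ+n₀ᵢ.
Stratum 1 (2010–2014): n₁ = 342, n₀ = 340, n = 682; a·n₀/n = 59·340/682 = 29.4135; c·n₁/n = 30·342/682 = 15.0440
Stratum 2 (2015–2019): n₁ = 316, n₀ = 99, n = 415; a·n₀/n = 221·99/415 = 52.7205; c·n₁/n = 48·316/415 = 36.5494
RR_MH = (29.4135 + 52.7205) / (15.0440 + 36.5494) = 82.1340 / 51.5934 = 1.59195

1.59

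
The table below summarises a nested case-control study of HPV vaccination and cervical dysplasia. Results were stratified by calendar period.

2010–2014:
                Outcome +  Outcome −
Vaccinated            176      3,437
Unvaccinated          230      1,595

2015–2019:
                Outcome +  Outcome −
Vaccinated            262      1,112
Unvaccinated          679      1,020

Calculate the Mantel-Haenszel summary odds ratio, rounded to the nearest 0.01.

OR_MH = Σ(aᵢdᵢ/nᵢ) / Σ(bᵢcᵢ/nᵢ), where nᵢ is the stratum total.
Stratum 1 (2010–2014): n = 5438; a·d/n = 176·1595/5438 = 51.6219; b·c/n = 3437·230/5438 = 145.3678
Stratum 2 (2015–2019): n = 3073; a·d/n = 262·1020/3073 = 86.9639; b·c/n = 1112·679/3073 = 245.7039
OR_MH = (51.6219 + 86.9639) / (145.3678 + 245.7039) = 138.5858 / 391.0717 = 0.35437

0.35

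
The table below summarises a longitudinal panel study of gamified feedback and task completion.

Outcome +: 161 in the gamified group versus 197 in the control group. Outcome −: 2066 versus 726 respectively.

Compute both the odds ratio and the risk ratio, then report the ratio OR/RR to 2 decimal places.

0.85

From the description: a = 161, b = 2066, c = 197, d = 726.
OR = (161·726)/(2066·197) = 116886/407002 = 0.28719
Risk in exposed = 161/2227 = 0.07229; risk in unexposed = 197/923 = 0.21343; RR = 0.33872
OR/RR = 0.28719 / 0.33872 = 0.84786
The outcome is not rare, so the OR lies further from 1 than the RR.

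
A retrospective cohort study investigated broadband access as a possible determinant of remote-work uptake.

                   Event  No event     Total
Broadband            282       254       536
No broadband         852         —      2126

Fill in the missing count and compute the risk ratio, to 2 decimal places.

1.31

The missing cell is in the unexposed row: 2126 − 852 = 1274.
So a = 282, b = 254, c = 852, d = 1274.
RR = [a/(a+b)] / [c/(c+d)] = (282/536) / (852/2126) = 0.52612/0.40075 = 1.31283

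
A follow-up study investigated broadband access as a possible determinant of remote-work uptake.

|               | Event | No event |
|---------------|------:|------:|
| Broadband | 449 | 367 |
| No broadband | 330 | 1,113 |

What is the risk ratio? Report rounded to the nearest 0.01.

Cells: a = 449, b = 367, c = 330, d = 1113.
Risk in exposed = 449/816 = 0.55025; risk in unexposed = 330/1443 = 0.22869.
RR = 0.55025 / 0.22869 = 2.40607
The risk among the exposed is 2.41 times that among the unexposed.

2.41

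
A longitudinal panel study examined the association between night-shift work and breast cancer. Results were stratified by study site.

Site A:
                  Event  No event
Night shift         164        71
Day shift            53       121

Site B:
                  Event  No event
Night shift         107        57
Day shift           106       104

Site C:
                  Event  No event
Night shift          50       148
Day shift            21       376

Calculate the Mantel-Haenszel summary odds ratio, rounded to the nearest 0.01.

OR_MH = Σ(aᵢdᵢ/nᵢ) / Σ(bᵢcᵢ/nᵢ), where nᵢ is the stratum total.
Stratum 1 (Site A): n = 409; a·d/n = 164·121/409 = 48.5183; b·c/n = 71·53/409 = 9.2005
Stratum 2 (Site B): n = 374; a·d/n = 107·104/374 = 29.7540; b·c/n = 57·106/374 = 16.1551
Stratum 3 (Site C): n = 595; a·d/n = 50·376/595 = 31.5966; b·c/n = 148·21/595 = 5.2235
OR_MH = (48.5183 + 29.7540 + 31.5966) / (9.2005 + 16.1551 + 5.2235) = 109.8690 / 30.5791 = 3.59294

3.59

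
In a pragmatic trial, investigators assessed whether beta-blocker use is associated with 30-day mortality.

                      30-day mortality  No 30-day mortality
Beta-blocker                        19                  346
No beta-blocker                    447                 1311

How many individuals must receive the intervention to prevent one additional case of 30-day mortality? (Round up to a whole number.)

Risk in treated group = 19/365 = 0.05205; risk in control = 447/1758 = 0.25427.
Absolute risk reduction = 0.25427 − 0.05205 = 0.20221
NNT = 1 / ARR = 1 / 0.20221 = 4.945 → round up → 5

5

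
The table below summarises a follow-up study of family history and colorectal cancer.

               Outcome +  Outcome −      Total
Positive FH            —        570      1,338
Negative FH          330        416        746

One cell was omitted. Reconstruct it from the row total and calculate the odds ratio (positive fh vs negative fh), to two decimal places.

The missing cell is in the exposed row: 1338 − 570 = 768.
So a = 768, b = 570, c = 330, d = 416.
OR = (a·d)/(b·c) = (768 × 416) / (570 × 330) = 319488 / 188100 = 1.69850

1.70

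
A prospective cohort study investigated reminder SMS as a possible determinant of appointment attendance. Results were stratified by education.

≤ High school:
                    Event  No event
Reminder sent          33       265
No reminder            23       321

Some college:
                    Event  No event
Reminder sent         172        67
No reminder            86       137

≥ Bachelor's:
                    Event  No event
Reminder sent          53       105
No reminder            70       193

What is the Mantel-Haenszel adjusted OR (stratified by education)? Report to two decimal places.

OR_MH = Σ(aᵢdᵢ/nᵢ) / Σ(bᵢcᵢ/nᵢ), where nᵢ is the stratum total.
Stratum 1 (≤ High school): n = 642; a·d/n = 33·321/642 = 16.5000; b·c/n = 265·23/642 = 9.4938
Stratum 2 (Some college): n = 462; a·d/n = 172·137/462 = 51.0043; b·c/n = 67·86/462 = 12.4719
Stratum 3 (≥ Bachelor's): n = 421; a·d/n = 53·193/421 = 24.2969; b·c/n = 105·70/421 = 17.4584
OR_MH = (16.5000 + 51.0043 + 24.2969) / (9.4938 + 12.4719 + 17.4584) = 91.8012 / 39.4241 = 2.32856

2.33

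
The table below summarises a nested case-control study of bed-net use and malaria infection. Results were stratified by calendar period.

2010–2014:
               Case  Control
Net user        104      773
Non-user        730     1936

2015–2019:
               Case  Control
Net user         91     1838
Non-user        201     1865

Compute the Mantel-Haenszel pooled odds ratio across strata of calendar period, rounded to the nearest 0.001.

OR_MH = Σ(aᵢdᵢ/nᵢ) / Σ(bᵢcᵢ/nᵢ), where nᵢ is the stratum total.
Stratum 1 (2010–2014): n = 3543; a·d/n = 104·1936/3543 = 56.8287; b·c/n = 773·730/3543 = 159.2690
Stratum 2 (2015–2019): n = 3995; a·d/n = 91·1865/3995 = 42.4819; b·c/n = 1838·201/3995 = 92.4751
OR_MH = (56.8287 + 42.4819) / (159.2690 + 92.4751) = 99.3105 / 251.7441 = 0.39449

0.394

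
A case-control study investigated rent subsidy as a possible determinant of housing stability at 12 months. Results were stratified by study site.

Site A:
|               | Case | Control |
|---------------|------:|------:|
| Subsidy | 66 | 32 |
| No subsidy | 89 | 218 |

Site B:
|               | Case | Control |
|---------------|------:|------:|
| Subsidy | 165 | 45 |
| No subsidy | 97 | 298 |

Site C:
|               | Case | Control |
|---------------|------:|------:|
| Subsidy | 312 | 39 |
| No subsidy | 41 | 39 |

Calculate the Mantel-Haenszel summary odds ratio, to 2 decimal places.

8.08

OR_MH = Σ(aᵢdᵢ/nᵢ) / Σ(bᵢcᵢ/nᵢ), where nᵢ is the stratum total.
Stratum 1 (Site A): n = 405; a·d/n = 66·218/405 = 35.5259; b·c/n = 32·89/405 = 7.0321
Stratum 2 (Site B): n = 605; a·d/n = 165·298/605 = 81.2727; b·c/n = 45·97/605 = 7.2149
Stratum 3 (Site C): n = 431; a·d/n = 312·39/431 = 28.2320; b·c/n = 39·41/431 = 3.7100
OR_MH = (35.5259 + 81.2727 + 28.2320) / (7.0321 + 7.2149 + 3.7100) = 145.0307 / 17.9570 = 8.07658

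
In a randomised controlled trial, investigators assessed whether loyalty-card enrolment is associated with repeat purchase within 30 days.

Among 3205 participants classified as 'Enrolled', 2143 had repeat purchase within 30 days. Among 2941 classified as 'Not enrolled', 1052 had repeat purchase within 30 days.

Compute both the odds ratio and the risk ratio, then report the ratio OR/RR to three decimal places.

From the description: a = 2143, b = 1062, c = 1052, d = 1889.
OR = (2143·1889)/(1062·1052) = 4048127/1117224 = 3.62338
Risk in exposed = 2143/3205 = 0.66864; risk in unexposed = 1052/2941 = 0.35770; RR = 1.86928
OR/RR = 3.62338 / 1.86928 = 1.93839
The outcome is not rare, so the OR lies further from 1 than the RR.

1.938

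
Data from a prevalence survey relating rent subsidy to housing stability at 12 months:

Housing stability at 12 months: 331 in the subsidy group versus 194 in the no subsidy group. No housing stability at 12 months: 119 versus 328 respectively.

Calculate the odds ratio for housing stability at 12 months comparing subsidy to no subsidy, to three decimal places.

From the description: a = 331, b = 119, c = 194, d = 328.
OR = (a·d)/(b·c) = (331 × 328) / (119 × 194) = 108568 / 23086 = 4.70276
The odds of housing stability at 12 months are about 4.70 times as high in the subsidy group.

4.703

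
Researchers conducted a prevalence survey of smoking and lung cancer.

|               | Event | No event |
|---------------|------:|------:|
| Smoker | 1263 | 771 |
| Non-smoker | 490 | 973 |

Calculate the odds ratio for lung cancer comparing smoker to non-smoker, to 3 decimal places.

3.253

Cells: a = 1263, b = 771, c = 490, d = 973.
OR = (a·d)/(b·c) = (1263 × 973) / (771 × 490) = 1228899 / 377790 = 3.25286
The odds of lung cancer are about 3.25 times as high in the smoker group.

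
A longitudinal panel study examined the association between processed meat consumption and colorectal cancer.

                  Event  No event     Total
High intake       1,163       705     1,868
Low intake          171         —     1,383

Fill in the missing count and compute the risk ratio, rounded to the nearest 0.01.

5.04

The missing cell is in the unexposed row: 1383 − 171 = 1212.
So a = 1163, b = 705, c = 171, d = 1212.
RR = [a/(a+b)] / [c/(c+d)] = (1163/1868) / (171/1383) = 0.62259/0.12364 = 5.03534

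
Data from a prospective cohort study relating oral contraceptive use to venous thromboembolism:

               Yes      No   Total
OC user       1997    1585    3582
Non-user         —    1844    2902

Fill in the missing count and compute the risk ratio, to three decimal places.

The missing cell is in the unexposed row: 2902 − 1844 = 1058.
So a = 1997, b = 1585, c = 1058, d = 1844.
RR = [a/(a+b)] / [c/(c+d)] = (1997/3582) / (1058/2902) = 0.55751/0.36458 = 1.52920

1.529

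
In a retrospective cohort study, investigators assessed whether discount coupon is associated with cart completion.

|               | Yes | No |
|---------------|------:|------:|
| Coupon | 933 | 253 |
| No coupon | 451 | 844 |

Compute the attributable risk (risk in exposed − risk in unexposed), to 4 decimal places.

Cells: a = 933, b = 253, c = 451, d = 844.
Risk in exposed = 933/1186 = 0.786678; risk in unexposed = 451/1295 = 0.348263.
Risk difference = 0.786678 − 0.348263 = 0.438415

0.4384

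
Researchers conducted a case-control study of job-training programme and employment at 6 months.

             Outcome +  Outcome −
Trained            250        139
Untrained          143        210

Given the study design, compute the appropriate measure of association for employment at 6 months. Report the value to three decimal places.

Cells: a = 250, b = 139, c = 143, d = 210.
This is a case-control study: participants were sampled on outcome status, so risks in the source population cannot be estimated directly — relative risk is not valid here. The odds ratio is the appropriate measure.
OR = (a·d)/(b·c) = (250 × 210) / (139 × 143) = 52500 / 19877 = 2.64124

2.641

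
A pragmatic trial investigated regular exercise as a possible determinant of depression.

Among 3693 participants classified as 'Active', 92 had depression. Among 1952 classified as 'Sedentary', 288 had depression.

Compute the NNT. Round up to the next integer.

Risk in treated group = 92/3693 = 0.02491; risk in control = 288/1952 = 0.14754.
Absolute risk reduction = 0.14754 − 0.02491 = 0.12263
NNT = 1 / ARR = 1 / 0.12263 = 8.155 → round up → 9

9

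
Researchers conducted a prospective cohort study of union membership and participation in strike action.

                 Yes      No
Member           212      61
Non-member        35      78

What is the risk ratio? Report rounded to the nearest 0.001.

Cells: a = 212, b = 61, c = 35, d = 78.
Risk in exposed = 212/273 = 0.77656; risk in unexposed = 35/113 = 0.30973.
RR = 0.77656 / 0.30973 = 2.50717
The risk among the exposed is 2.51 times that among the unexposed.

2.507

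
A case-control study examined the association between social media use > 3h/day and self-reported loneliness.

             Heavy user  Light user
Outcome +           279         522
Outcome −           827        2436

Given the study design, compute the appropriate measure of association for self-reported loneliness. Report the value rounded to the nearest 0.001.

1.574

Reading the table with exposure as columns: a = 279 (Heavy user, case), b = 827 (Heavy user, non-case), c = 522 (Light user, case), d = 2436.
This is a case-control study: participants were sampled on outcome status, so risks in the source population cannot be estimated directly — relative risk is not valid here. The odds ratio is the appropriate measure.
OR = (a·d)/(b·c) = (279 × 2436) / (827 × 522) = 679644 / 431694 = 1.57437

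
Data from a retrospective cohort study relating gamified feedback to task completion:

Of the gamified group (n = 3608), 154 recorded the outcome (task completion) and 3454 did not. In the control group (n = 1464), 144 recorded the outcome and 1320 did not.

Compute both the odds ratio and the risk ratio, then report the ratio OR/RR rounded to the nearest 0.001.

From the description: a = 154, b = 3454, c = 144, d = 1320.
OR = (154·1320)/(3454·144) = 203280/497376 = 0.40870
Risk in exposed = 154/3608 = 0.04268; risk in unexposed = 144/1464 = 0.09836; RR = 0.43394
OR/RR = 0.40870 / 0.43394 = 0.94184
The outcome is rare in both groups, so OR ≈ RR (ratio near 1).

0.942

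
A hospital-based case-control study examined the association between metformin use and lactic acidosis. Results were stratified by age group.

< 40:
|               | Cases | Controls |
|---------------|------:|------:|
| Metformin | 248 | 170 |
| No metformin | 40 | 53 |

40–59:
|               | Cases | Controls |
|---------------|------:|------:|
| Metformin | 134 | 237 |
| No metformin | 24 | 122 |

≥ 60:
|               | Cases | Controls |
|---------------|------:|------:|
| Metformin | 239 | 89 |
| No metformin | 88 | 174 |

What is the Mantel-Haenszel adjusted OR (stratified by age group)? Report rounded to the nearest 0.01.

3.40

OR_MH = Σ(aᵢdᵢ/nᵢ) / Σ(bᵢcᵢ/nᵢ), where nᵢ is the stratum total.
Stratum 1 (< 40): n = 511; a·d/n = 248·53/511 = 25.7221; b·c/n = 170·40/511 = 13.3072
Stratum 2 (40–59): n = 517; a·d/n = 134·122/517 = 31.6209; b·c/n = 237·24/517 = 11.0019
Stratum 3 (≥ 60): n = 590; a·d/n = 239·174/590 = 70.4847; b·c/n = 89·88/590 = 13.2746
OR_MH = (25.7221 + 31.6209 + 70.4847) / (13.3072 + 11.0019 + 13.2746) = 127.8277 / 37.5838 = 3.40114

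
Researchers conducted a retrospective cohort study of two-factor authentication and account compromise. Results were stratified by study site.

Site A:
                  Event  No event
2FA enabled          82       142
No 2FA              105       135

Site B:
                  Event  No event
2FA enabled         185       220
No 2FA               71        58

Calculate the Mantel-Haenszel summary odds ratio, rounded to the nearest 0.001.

OR_MH = Σ(aᵢdᵢ/nᵢ) / Σ(bᵢcᵢ/nᵢ), where nᵢ is the stratum total.
Stratum 1 (Site A): n = 464; a·d/n = 82·135/464 = 23.8578; b·c/n = 142·105/464 = 32.1336
Stratum 2 (Site B): n = 534; a·d/n = 185·58/534 = 20.0936; b·c/n = 220·71/534 = 29.2509
OR_MH = (23.8578 + 20.0936) / (32.1336 + 29.2509) = 43.9514 / 61.3846 = 0.71600

0.716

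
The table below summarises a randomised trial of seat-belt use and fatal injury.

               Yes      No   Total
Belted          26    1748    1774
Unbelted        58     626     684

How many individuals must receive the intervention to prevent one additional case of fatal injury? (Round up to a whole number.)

Risk in treated group = 26/1774 = 0.01466; risk in control = 58/684 = 0.08480.
Absolute risk reduction = 0.08480 − 0.01466 = 0.07014
NNT = 1 / ARR = 1 / 0.07014 = 14.257 → round up → 15

15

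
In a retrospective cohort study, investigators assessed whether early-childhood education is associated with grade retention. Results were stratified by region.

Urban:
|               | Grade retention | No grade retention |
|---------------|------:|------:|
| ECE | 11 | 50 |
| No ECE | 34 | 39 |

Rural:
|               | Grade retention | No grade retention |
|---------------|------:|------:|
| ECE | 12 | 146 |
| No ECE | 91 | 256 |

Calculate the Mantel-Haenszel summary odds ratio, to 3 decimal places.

0.238

OR_MH = Σ(aᵢdᵢ/nᵢ) / Σ(bᵢcᵢ/nᵢ), where nᵢ is the stratum total.
Stratum 1 (Urban): n = 134; a·d/n = 11·39/134 = 3.2015; b·c/n = 50·34/134 = 12.6866
Stratum 2 (Rural): n = 505; a·d/n = 12·256/505 = 6.0832; b·c/n = 146·91/505 = 26.3089
OR_MH = (3.2015 + 6.0832) / (12.6866 + 26.3089) = 9.2847 / 38.9955 = 0.23810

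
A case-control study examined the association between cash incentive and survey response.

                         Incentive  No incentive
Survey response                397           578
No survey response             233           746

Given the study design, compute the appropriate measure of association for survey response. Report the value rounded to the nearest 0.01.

Reading the table with exposure as columns: a = 397 (Incentive, case), b = 233 (Incentive, non-case), c = 578 (No incentive, case), d = 746.
This is a case-control study: participants were sampled on outcome status, so risks in the source population cannot be estimated directly — relative risk is not valid here. The odds ratio is the appropriate measure.
OR = (a·d)/(b·c) = (397 × 746) / (233 × 578) = 296162 / 134674 = 2.19910

2.20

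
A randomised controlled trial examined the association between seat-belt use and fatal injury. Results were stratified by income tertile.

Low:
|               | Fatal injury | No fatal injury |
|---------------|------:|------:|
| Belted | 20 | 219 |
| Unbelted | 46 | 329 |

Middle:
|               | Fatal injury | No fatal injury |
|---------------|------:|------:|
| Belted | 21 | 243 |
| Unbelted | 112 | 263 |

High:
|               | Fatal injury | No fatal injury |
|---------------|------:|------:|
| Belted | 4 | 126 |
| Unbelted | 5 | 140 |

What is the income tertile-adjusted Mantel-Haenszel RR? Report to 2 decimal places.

0.40

RR_MH = Σ(aᵢ·n₀ᵢ/nᵢ) / Σ(cᵢ·n₁ᵢ/nᵢ), with n₁ᵢ = aᵢ+bᵢ (exposed), n₀ᵢ = cᵢ+dᵢ (unexposed), nᵢ = n₁ᵢ+n₀ᵢ.
Stratum 1 (Low): n₁ = 239, n₀ = 375, n = 614; a·n₀/n = 20·375/614 = 12.2150; c·n₁/n = 46·239/614 = 17.9055
Stratum 2 (Middle): n₁ = 264, n₀ = 375, n = 639; a·n₀/n = 21·375/639 = 12.3239; c·n₁/n = 112·264/639 = 46.2723
Stratum 3 (High): n₁ = 130, n₀ = 145, n = 275; a·n₀/n = 4·145/275 = 2.1091; c·n₁/n = 5·130/275 = 2.3636
RR_MH = (12.2150 + 12.3239 + 2.1091) / (17.9055 + 46.2723 + 2.3636) = 26.6480 / 66.5415 = 0.40047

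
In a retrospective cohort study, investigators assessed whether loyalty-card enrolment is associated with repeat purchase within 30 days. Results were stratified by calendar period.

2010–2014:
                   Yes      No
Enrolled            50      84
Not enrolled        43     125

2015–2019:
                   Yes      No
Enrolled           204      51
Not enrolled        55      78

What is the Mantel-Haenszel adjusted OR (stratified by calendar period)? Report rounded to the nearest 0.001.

OR_MH = Σ(aᵢdᵢ/nᵢ) / Σ(bᵢcᵢ/nᵢ), where nᵢ is the stratum total.
Stratum 1 (2010–2014): n = 302; a·d/n = 50·125/302 = 20.6954; b·c/n = 84·43/302 = 11.9603
Stratum 2 (2015–2019): n = 388; a·d/n = 204·78/388 = 41.0103; b·c/n = 51·55/388 = 7.2294
OR_MH = (20.6954 + 41.0103) / (11.9603 + 7.2294) = 61.7057 / 19.1896 = 3.21557

3.216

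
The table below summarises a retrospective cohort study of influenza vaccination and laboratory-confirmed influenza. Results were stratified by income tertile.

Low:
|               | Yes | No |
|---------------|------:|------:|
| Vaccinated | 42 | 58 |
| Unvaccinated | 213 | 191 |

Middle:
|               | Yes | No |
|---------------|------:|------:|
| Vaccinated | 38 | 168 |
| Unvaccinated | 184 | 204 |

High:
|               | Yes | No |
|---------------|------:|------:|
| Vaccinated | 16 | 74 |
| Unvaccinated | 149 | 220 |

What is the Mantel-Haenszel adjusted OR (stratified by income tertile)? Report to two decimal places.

OR_MH = Σ(aᵢdᵢ/nᵢ) / Σ(bᵢcᵢ/nᵢ), where nᵢ is the stratum total.
Stratum 1 (Low): n = 504; a·d/n = 42·191/504 = 15.9167; b·c/n = 58·213/504 = 24.5119
Stratum 2 (Middle): n = 594; a·d/n = 38·204/594 = 13.0505; b·c/n = 168·184/594 = 52.0404
Stratum 3 (High): n = 459; a·d/n = 16·220/459 = 7.6688; b·c/n = 74·149/459 = 24.0218
OR_MH = (15.9167 + 13.0505 + 7.6688) / (24.5119 + 52.0404 + 24.0218) = 36.6360 / 100.5741 = 0.36427

0.36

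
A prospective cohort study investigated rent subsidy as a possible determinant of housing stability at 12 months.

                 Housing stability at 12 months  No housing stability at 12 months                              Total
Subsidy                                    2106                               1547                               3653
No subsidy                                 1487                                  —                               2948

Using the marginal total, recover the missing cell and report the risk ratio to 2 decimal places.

The missing cell is in the unexposed row: 2948 − 1487 = 1461.
So a = 2106, b = 1547, c = 1487, d = 1461.
RR = [a/(a+b)] / [c/(c+d)] = (2106/3653) / (1487/2948) = 0.57651/0.50441 = 1.14294

1.14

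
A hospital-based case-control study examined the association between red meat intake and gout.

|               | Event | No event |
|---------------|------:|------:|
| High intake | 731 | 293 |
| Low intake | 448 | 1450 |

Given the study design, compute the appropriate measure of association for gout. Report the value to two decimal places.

Cells: a = 731, b = 293, c = 448, d = 1450.
This is a hospital-based case-control study: participants were sampled on outcome status, so risks in the source population cannot be estimated directly — relative risk is not valid here. The odds ratio is the appropriate measure.
OR = (a·d)/(b·c) = (731 × 1450) / (293 × 448) = 1059950 / 131264 = 8.07495

8.07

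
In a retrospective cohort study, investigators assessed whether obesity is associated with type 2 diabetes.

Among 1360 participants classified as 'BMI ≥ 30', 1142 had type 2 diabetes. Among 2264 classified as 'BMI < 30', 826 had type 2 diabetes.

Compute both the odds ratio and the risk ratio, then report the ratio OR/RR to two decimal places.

3.96

From the description: a = 1142, b = 218, c = 826, d = 1438.
OR = (1142·1438)/(218·826) = 1642196/180068 = 9.11987
Risk in exposed = 1142/1360 = 0.83971; risk in unexposed = 826/2264 = 0.36484; RR = 2.30157
OR/RR = 9.11987 / 2.30157 = 3.96246
The outcome is not rare, so the OR lies further from 1 than the RR.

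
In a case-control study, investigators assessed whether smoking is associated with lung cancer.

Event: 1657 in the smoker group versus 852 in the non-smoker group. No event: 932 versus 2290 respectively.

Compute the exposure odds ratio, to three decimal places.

4.779

From the description: a = 1657, b = 932, c = 852, d = 2290.
OR = (a·d)/(b·c) = (1657 × 2290) / (932 × 852) = 3794530 / 794064 = 4.77862
The odds of lung cancer are about 4.78 times as high in the smoker group.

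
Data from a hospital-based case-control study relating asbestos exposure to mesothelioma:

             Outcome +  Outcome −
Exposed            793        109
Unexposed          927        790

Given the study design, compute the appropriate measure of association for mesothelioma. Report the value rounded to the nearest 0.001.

6.200

Cells: a = 793, b = 109, c = 927, d = 790.
This is a hospital-based case-control study: participants were sampled on outcome status, so risks in the source population cannot be estimated directly — relative risk is not valid here. The odds ratio is the appropriate measure.
OR = (a·d)/(b·c) = (793 × 790) / (109 × 927) = 626470 / 101043 = 6.20003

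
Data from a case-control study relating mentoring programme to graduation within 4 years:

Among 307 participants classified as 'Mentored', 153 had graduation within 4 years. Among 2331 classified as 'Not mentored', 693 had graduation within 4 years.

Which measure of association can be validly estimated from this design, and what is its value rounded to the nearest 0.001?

2.348

From the description: a = 153, b = 154, c = 693, d = 1638.
This is a case-control study: participants were sampled on outcome status, so risks in the source population cannot be estimated directly — relative risk is not valid here. The odds ratio is the appropriate measure.
OR = (a·d)/(b·c) = (153 × 1638) / (154 × 693) = 250614 / 106722 = 2.34829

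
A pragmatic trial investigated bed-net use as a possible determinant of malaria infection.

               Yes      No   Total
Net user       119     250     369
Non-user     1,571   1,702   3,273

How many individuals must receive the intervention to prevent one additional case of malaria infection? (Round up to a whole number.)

Risk in treated group = 119/369 = 0.32249; risk in control = 1571/3273 = 0.47999.
Absolute risk reduction = 0.47999 − 0.32249 = 0.15749
NNT = 1 / ARR = 1 / 0.15749 = 6.349 → round up → 7

7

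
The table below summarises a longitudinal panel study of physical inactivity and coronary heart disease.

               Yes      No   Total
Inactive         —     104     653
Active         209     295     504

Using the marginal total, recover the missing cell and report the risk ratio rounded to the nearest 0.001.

The missing cell is in the exposed row: 653 − 104 = 549.
So a = 549, b = 104, c = 209, d = 295.
RR = [a/(a+b)] / [c/(c+d)] = (549/653) / (209/504) = 0.84074/0.41468 = 2.02742

2.027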